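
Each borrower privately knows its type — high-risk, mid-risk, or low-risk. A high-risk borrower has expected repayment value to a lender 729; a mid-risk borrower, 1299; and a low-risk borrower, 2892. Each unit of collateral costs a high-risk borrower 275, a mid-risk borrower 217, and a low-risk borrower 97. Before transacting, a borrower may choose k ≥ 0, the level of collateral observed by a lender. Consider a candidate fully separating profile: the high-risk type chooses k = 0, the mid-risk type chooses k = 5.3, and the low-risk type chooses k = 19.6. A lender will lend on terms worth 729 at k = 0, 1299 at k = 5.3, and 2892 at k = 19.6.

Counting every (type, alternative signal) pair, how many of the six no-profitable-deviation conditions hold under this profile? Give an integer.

5

High-risk (own payoff 729): to k=5.3 gives 1299 − 275×5.3 = -158.5 → no gain ✓; to k=19.6 gives 2892 − 275×19.6 = -2498 → no gain ✓.
Mid-risk (own payoff 1299 − 217×5.3 = 148.9): to k=0 gives 729 → profitable ✗; to k=19.6 gives 2892 − 217×19.6 = -1361.2 → no gain ✓.
Low-risk (own payoff 2892 − 97×19.6 = 990.8): to k=0 gives 729 → no gain ✓; to k=5.3 gives 1299 − 97×5.3 = 784.9 → no gain ✓.
5 of the 6 constraints hold; not an equilibrium.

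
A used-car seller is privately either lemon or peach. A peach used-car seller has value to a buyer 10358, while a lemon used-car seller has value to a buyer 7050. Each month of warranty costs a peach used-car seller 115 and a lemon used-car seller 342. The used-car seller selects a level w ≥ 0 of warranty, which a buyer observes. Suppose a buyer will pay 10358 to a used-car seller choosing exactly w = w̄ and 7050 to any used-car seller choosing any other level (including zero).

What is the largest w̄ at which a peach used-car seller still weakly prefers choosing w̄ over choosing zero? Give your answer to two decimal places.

28.77

Choosing w̄ yields the peach type 10358 − 115·w̄; choosing zero yields 7050.
The peach type is indifferent at 10358 − 115·w̄ = 7050, i.e. w̄ = (10358 − 7050) / 115 ≈ 28.77.
For any w̄ above 28.77 the peach type would rather pool at zero, so separation collapses.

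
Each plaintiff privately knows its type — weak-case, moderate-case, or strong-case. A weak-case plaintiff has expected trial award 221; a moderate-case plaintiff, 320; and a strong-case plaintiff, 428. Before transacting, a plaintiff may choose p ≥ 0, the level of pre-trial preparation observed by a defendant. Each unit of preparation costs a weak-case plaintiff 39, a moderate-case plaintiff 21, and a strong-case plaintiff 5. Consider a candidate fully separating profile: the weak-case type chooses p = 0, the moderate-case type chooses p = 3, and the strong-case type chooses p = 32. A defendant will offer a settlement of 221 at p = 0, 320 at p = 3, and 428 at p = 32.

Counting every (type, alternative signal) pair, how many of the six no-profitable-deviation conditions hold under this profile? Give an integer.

5

Moderate-case (own payoff 320 − 21×3 = 257): to p=0 gives 221 → no gain ✓; to p=32 gives 428 − 21×32 = -244 → no gain ✓.
Strong-case (own payoff 428 − 5×32 = 268): to p=0 gives 221 → no gain ✓; to p=3 gives 320 − 5×3 = 305 → profitable ✗.
Weak-case (own payoff 221): to p=3 gives 320 − 39×3 = 203 → no gain ✓; to p=32 gives 428 − 39×32 = -820 → no gain ✓.
5 of the 6 constraints hold; not an equilibrium.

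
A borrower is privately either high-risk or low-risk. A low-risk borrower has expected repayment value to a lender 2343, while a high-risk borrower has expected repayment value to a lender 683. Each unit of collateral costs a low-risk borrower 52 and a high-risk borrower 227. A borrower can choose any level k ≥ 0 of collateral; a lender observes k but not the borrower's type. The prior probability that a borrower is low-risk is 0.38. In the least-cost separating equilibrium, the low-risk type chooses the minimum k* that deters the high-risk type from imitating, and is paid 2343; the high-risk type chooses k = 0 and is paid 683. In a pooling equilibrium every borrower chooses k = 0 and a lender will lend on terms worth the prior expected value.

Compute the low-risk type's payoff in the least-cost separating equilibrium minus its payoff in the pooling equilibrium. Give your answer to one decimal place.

648.9

Least-cost separating signal: k* solves 683 = 2343 − 227·k*, so k* = (2343 − 683)/227 ≈ 7.3128.
Low-risk type's separating payoff: 2343 − 52 × k* = 2343 − 52 × (2343 − 683)/227 = 2343 − 86320/227 ≈ 1962.736.
Pooling payoff: 0.38 × 2343 + 0.62 × 683 = 1313.8.
Difference: 1962.736 − 1313.8 = 648.936, i.e. 648.9 to one decimal place.
The low-risk type prefers to separate.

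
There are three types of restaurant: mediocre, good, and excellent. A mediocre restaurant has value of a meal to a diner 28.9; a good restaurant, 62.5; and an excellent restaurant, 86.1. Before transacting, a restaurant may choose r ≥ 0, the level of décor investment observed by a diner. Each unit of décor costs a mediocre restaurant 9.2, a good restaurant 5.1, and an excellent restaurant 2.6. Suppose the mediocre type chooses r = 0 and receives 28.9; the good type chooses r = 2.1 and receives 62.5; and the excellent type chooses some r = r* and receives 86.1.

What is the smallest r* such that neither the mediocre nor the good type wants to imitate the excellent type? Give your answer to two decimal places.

Good type (on-path payoff 62.5 − 5.1×2.1 = 51.79) won't mimic when 51.79 ≥ 86.1 − 5.1·r*, i.e. r* ≥ 6.73.
Mediocre type (on-path payoff 28.9) won't mimic when 28.9 ≥ 86.1 − 9.2·r*, i.e. r* ≥ 6.22.
Both must hold, so r* = max(6.22, 6.73) = 6.73. The good type's constraint binds.

6.73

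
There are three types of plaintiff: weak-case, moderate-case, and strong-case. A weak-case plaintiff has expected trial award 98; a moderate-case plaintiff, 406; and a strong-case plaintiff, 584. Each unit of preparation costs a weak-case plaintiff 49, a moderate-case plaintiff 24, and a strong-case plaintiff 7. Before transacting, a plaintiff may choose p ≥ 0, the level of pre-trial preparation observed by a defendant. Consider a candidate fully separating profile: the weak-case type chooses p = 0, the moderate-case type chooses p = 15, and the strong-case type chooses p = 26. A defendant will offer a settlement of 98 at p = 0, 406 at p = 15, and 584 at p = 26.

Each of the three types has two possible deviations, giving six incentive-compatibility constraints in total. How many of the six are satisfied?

5

Strong-case (own payoff 584 − 7×26 = 402): to p=0 gives 98 → no gain ✓; to p=15 gives 406 − 7×15 = 301 → no gain ✓.
Moderate-case (own payoff 406 − 24×15 = 46): to p=0 gives 98 → profitable ✗; to p=26 gives 584 − 24×26 = -40 → no gain ✓.
Weak-case (own payoff 98): to p=15 gives 406 − 49×15 = -329 → no gain ✓; to p=26 gives 584 − 49×26 = -690 → no gain ✓.
5 of the 6 constraints hold; not an equilibrium.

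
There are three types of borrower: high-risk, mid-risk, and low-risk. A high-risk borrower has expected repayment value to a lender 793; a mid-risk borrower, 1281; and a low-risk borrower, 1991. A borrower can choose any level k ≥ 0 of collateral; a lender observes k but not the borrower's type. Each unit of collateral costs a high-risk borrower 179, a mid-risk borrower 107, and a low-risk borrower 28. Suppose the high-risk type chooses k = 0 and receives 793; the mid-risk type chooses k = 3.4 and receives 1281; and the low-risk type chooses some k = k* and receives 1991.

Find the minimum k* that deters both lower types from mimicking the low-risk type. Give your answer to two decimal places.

10.04

Mid-risk type (on-path payoff 1281 − 107×3.4 = 917.2) won't mimic when 917.2 ≥ 1991 − 107·k*, i.e. k* ≥ 10.04.
High-risk type (on-path payoff 793) won't mimic when 793 ≥ 1991 − 179·k*, i.e. k* ≥ 6.69.
Both must hold, so k* = max(6.69, 10.04) = 10.04. The mid-risk type's constraint binds.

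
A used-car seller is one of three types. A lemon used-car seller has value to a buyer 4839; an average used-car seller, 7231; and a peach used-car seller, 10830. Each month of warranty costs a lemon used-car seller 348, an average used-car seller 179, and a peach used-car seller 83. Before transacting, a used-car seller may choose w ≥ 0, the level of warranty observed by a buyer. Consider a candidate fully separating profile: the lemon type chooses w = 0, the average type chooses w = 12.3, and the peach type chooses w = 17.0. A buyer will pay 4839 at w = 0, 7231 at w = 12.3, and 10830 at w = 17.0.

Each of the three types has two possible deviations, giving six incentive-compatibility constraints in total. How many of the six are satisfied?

Peach (own payoff 10830 − 83×17.0 = 9419): to w=0 gives 4839 → no gain ✓; to w=12.3 gives 7231 − 83×12.3 = 6210.1 → no gain ✓.
Average (own payoff 7231 − 179×12.3 = 5029.3): to w=0 gives 4839 → no gain ✓; to w=17.0 gives 10830 − 179×17.0 = 7787 → profitable ✗.
Lemon (own payoff 4839): to w=12.3 gives 7231 − 348×12.3 = 2950.6 → no gain ✓; to w=17.0 gives 10830 − 348×17.0 = 4914 → profitable ✗.
4 of the 6 constraints hold; not an equilibrium.

4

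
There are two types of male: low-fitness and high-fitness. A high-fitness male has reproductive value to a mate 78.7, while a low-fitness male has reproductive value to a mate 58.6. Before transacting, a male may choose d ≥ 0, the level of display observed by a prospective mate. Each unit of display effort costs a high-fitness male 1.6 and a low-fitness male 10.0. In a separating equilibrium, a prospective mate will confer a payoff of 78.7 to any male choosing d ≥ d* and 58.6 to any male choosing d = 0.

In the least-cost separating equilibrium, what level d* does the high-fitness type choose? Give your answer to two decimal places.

A low-fitness male choosing d = 0 receives 58.6.
Imitating at d* instead would pay 78.7 at cost 10.0·d*, netting 78.7 − 10.0·d*.
Indifference: 58.6 = 78.7 − 10.0·d*, so d* = (78.7 − 58.6) / 10.0 = 2.01.
At d* the low-fitness type's incentive constraint just binds; the high-fitness type strictly prefers d* since its per-unit cost is lower.

2.01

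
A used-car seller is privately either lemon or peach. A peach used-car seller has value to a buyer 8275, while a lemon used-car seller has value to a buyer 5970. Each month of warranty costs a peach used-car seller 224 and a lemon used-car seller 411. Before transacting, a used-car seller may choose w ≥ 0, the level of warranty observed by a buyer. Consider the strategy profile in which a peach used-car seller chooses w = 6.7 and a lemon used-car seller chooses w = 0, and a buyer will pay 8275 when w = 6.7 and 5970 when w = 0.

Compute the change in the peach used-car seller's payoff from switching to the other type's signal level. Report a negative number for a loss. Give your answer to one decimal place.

-804.2

Playing w = 6.7 the peach used-car seller receives 8275 − 224 × 6.7 = 6774.2.
Deviating to w = 0 yields 5970 instead.
Gain from deviating: 5970 − 6774.2 = -804.2.
The gain is negative, so the peach type's incentive-compatibility constraint is satisfied.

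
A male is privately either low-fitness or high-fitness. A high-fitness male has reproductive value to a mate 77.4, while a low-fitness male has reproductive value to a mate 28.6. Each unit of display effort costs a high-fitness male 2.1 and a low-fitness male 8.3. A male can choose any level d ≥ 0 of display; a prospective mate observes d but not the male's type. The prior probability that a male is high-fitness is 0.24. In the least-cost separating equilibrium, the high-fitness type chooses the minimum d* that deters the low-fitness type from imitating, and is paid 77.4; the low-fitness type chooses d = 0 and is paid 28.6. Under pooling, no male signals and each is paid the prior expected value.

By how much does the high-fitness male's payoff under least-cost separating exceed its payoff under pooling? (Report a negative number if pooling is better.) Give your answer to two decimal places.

Least-cost separating signal: d* solves 28.6 = 77.4 − 8.3·d*, so d* = (77.4 − 28.6)/8.3 ≈ 5.8795.
High-fitness type's separating payoff: 77.4 − 2.1 × d* = 77.4 − 2.1 × (77.4 − 28.6)/8.3 = 77.4 − 102.48/8.3 ≈ 65.0530.
Pooling payoff: 0.24 × 77.4 + 0.76 × 28.6 = 40.312.
Difference: 65.0530 − 40.312 = 24.741, i.e. 24.74 to two decimal places.
The high-fitness type prefers to separate.

24.74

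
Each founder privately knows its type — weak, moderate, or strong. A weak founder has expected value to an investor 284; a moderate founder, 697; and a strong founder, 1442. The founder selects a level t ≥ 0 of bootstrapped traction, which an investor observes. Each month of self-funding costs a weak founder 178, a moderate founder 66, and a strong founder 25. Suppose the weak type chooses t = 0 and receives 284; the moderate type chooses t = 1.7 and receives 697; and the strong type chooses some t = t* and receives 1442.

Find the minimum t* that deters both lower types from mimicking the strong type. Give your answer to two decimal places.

Weak type (on-path payoff 284) won't mimic when 284 ≥ 1442 − 178·t*, i.e. t* ≥ 6.51.
Moderate type (on-path payoff 697 − 66×1.7 = 584.8) won't mimic when 584.8 ≥ 1442 − 66·t*, i.e. t* ≥ 12.99.
Both must hold, so t* = max(6.51, 12.99) = 12.99. The moderate type's constraint binds.

12.99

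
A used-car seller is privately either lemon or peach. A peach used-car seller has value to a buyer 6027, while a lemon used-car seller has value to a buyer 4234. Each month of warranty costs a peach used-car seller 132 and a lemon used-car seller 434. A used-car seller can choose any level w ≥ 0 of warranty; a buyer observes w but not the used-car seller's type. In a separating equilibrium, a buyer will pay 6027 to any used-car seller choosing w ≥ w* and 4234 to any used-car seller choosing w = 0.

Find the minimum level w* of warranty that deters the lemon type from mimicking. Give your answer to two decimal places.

4.13

A lemon used-car seller choosing w = 0 receives 4234.
Imitating at w* instead would pay 6027 at cost 434·w*, netting 6027 − 434·w*.
Indifference: 4234 = 6027 − 434·w*, so w* = (6027 − 4234) / 434 ≈ 4.13.
At w* the lemon type's incentive constraint just binds; the peach type strictly prefers w* since its per-unit cost is lower.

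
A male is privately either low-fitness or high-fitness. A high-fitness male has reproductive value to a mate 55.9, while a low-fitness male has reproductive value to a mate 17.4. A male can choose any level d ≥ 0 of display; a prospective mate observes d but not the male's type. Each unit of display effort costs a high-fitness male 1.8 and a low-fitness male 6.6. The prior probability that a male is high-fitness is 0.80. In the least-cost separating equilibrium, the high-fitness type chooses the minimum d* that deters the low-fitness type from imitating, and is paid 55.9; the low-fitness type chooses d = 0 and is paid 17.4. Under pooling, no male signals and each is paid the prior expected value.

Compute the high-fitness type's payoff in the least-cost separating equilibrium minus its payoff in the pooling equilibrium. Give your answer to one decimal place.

Least-cost separating signal: d* solves 17.4 = 55.9 − 6.6·d*, so d* = (55.9 − 17.4)/6.6 ≈ 5.8333.
High-fitness type's separating payoff: 55.9 − 1.8 × d* = 55.9 − 1.8 × (55.9 − 17.4)/6.6 = 55.9 − 69.3/6.6 = 45.4.
Pooling payoff: 0.80 × 55.9 + 0.20 × 17.4 = 48.2.
Difference: 45.4 − 48.2 = -2.8.
The high-fitness type would prefer the pooling outcome.

-2.8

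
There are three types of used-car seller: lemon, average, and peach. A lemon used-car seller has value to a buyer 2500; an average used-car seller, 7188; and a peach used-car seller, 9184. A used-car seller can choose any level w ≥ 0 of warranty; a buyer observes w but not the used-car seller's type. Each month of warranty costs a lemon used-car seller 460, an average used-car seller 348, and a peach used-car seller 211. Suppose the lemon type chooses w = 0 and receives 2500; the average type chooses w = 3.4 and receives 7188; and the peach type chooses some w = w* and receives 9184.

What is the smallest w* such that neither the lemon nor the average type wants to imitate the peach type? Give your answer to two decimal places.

Average type (on-path payoff 7188 − 348×3.4 = 6004.8) won't mimic when 6004.8 ≥ 9184 − 348·w*, i.e. w* ≥ 9.14.
Lemon type (on-path payoff 2500) won't mimic when 2500 ≥ 9184 − 460·w*, i.e. w* ≥ 14.53.
Both must hold, so w* = max(14.53, 9.14) = 14.53. The lemon type's constraint binds.

14.53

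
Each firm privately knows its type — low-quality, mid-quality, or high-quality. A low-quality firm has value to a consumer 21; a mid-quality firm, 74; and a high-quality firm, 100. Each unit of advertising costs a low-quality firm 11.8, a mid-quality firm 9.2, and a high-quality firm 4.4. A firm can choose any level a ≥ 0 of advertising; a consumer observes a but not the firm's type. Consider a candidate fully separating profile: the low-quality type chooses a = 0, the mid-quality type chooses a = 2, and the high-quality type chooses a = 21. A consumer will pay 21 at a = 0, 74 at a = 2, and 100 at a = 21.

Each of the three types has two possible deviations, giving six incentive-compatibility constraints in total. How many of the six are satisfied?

Low-quality (own payoff 21): to a=2 gives 74 − 11.8×2 = 50.4 → profitable ✗; to a=21 gives 100 − 11.8×21 = -147.8 → no gain ✓.
Mid-quality (own payoff 74 − 9.2×2 = 55.6): to a=0 gives 21 → no gain ✓; to a=21 gives 100 − 9.2×21 = -93.2 → no gain ✓.
High-quality (own payoff 100 − 4.4×21 = 7.6): to a=0 gives 21 → profitable ✗; to a=2 gives 74 − 4.4×2 = 65.2 → profitable ✗.
3 of the 6 constraints hold; not an equilibrium.

3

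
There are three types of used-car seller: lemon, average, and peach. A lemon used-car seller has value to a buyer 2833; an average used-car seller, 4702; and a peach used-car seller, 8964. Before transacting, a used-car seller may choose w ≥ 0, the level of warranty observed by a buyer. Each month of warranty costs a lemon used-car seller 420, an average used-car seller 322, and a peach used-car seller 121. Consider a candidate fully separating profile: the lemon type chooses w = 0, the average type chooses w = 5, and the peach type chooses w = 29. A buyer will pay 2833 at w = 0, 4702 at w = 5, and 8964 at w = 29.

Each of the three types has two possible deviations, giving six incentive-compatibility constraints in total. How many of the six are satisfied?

Lemon (own payoff 2833): to w=5 gives 4702 − 420×5 = 2602 → no gain ✓; to w=29 gives 8964 − 420×29 = -3216 → no gain ✓.
Average (own payoff 4702 − 322×5 = 3092): to w=0 gives 2833 → no gain ✓; to w=29 gives 8964 − 322×29 = -374 → no gain ✓.
Peach (own payoff 8964 − 121×29 = 5455): to w=0 gives 2833 → no gain ✓; to w=5 gives 4702 − 121×5 = 4097 → no gain ✓.
6 of the 6 constraints hold; this profile is a separating equilibrium.

6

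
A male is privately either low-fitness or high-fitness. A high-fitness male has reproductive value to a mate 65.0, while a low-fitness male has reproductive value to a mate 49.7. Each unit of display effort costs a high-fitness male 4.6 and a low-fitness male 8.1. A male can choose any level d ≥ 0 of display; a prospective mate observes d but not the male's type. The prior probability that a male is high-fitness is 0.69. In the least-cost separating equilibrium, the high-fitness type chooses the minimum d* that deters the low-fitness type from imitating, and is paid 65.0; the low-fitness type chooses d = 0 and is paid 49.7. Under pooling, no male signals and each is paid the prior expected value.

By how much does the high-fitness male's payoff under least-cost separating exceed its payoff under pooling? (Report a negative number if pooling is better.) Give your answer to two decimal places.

Least-cost separating signal: d* solves 49.7 = 65.0 − 8.1·d*, so d* = (65.0 − 49.7)/8.1 ≈ 1.8889.
High-fitness type's separating payoff: 65.0 − 4.6 × d* = 65.0 − 4.6 × (65.0 − 49.7)/8.1 = 65.0 − 70.38/8.1 ≈ 56.3111.
Pooling payoff: 0.69 × 65.0 + 0.31 × 49.7 = 60.257.
Difference: 56.3111 − 60.257 = -3.9459, i.e. -3.95 to two decimal places.
The high-fitness type would prefer the pooling outcome.

-3.95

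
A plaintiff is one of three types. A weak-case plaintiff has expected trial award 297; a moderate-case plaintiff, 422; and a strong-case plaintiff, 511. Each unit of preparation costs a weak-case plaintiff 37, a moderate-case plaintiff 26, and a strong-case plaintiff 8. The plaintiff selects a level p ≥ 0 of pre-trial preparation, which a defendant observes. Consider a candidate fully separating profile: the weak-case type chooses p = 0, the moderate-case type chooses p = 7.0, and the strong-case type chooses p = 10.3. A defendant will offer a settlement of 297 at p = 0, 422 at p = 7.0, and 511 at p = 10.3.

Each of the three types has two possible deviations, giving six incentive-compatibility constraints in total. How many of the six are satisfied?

Moderate-case (own payoff 422 − 26×7.0 = 240): to p=0 gives 297 → profitable ✗; to p=10.3 gives 511 − 26×10.3 = 243.2 → profitable ✗.
Strong-case (own payoff 511 − 8×10.3 = 428.6): to p=0 gives 297 → no gain ✓; to p=7.0 gives 422 − 8×7.0 = 366 → no gain ✓.
Weak-case (own payoff 297): to p=7.0 gives 422 − 37×7.0 = 163 → no gain ✓; to p=10.3 gives 511 − 37×10.3 = 129.9 → no gain ✓.
4 of the 6 constraints hold; not an equilibrium.

4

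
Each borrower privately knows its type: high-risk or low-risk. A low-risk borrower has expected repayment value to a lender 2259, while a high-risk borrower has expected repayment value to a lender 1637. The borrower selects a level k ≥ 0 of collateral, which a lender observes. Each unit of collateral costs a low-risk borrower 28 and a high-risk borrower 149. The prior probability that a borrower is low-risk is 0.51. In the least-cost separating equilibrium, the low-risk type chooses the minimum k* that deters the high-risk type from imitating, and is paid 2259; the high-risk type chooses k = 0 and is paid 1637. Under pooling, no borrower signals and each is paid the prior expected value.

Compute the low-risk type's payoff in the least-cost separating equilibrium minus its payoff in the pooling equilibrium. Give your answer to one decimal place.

187.9

Least-cost separating signal: k* solves 1637 = 2259 − 149·k*, so k* = (2259 − 1637)/149 ≈ 4.1745.
Low-risk type's separating payoff: 2259 − 28 × k* = 2259 − 28 × (2259 − 1637)/149 = 2259 − 17416/149 ≈ 2142.114.
Pooling payoff: 0.51 × 2259 + 0.49 × 1637 = 1954.22.
Difference: 2142.114 − 1954.22 = 187.894, i.e. 187.9 to one decimal place.
The low-risk type prefers to separate.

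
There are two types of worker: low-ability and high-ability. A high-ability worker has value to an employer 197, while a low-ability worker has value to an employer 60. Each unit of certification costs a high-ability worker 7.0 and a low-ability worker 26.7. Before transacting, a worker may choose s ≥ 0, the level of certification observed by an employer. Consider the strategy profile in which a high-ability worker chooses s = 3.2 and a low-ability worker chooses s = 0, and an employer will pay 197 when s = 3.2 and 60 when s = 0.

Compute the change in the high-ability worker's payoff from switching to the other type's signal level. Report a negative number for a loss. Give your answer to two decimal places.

Playing s = 3.2 the high-ability worker receives 197 − 7.0 × 3.2 = 174.6.
Deviating to s = 0 yields 60 instead.
Gain from deviating: 60 − 174.6 = -114.60.
The gain is negative, so the high-ability type's incentive-compatibility constraint is satisfied.

-114.60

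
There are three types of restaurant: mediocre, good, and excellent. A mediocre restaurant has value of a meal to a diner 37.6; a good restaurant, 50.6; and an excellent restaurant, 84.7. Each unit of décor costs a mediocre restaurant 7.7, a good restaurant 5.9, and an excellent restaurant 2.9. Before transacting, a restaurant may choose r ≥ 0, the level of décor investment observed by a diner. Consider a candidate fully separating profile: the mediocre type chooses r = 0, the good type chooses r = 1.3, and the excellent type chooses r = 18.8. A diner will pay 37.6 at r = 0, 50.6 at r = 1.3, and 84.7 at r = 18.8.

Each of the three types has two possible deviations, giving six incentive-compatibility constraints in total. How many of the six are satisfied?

Excellent (own payoff 84.7 − 2.9×18.8 = 30.18): to r=0 gives 37.6 → profitable ✗; to r=1.3 gives 50.6 − 2.9×1.3 = 46.83 → profitable ✗.
Good (own payoff 50.6 − 5.9×1.3 = 42.93): to r=0 gives 37.6 → no gain ✓; to r=18.8 gives 84.7 − 5.9×18.8 = -26.22 → no gain ✓.
Mediocre (own payoff 37.6): to r=1.3 gives 50.6 − 7.7×1.3 = 40.59 → profitable ✗; to r=18.8 gives 84.7 − 7.7×18.8 = -60.06 → no gain ✓.
3 of the 6 constraints hold; not an equilibrium.

3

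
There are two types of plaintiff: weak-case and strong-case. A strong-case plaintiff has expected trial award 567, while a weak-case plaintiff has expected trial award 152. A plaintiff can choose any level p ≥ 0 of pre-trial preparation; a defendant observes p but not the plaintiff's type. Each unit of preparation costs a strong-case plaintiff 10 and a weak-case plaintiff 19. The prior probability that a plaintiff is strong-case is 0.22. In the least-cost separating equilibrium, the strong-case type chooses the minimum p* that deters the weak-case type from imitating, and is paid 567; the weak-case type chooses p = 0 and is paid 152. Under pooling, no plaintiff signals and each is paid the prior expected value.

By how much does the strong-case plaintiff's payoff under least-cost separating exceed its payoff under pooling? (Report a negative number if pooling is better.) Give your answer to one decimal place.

Least-cost separating signal: p* solves 152 = 567 − 19·p*, so p* = (567 − 152)/19 ≈ 21.8421.
Strong-case type's separating payoff: 567 − 10 × p* = 567 − 10 × (567 − 152)/19 = 567 − 4150/19 ≈ 348.579.
Pooling payoff: 0.22 × 567 + 0.78 × 152 = 243.3.
Difference: 348.579 − 243.3 = 105.279, i.e. 105.3 to one decimal place.
The strong-case type prefers to separate.

105.3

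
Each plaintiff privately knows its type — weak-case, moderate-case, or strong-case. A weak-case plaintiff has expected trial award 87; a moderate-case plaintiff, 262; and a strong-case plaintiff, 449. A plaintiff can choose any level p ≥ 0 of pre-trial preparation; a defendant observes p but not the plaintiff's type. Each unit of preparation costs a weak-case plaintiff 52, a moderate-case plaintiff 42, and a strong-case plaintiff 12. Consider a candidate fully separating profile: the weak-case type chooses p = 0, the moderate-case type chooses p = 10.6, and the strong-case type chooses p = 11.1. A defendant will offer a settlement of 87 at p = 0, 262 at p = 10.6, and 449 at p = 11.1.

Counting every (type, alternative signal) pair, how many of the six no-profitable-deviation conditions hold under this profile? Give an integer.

Weak-case (own payoff 87): to p=10.6 gives 262 − 52×10.6 = -289.2 → no gain ✓; to p=11.1 gives 449 − 52×11.1 = -128.2 → no gain ✓.
Moderate-case (own payoff 262 − 42×10.6 = -183.2): to p=0 gives 87 → profitable ✗; to p=11.1 gives 449 − 42×11.1 = -17.2 → profitable ✗.
Strong-case (own payoff 449 − 12×11.1 = 315.8): to p=0 gives 87 → no gain ✓; to p=10.6 gives 262 − 12×10.6 = 134.8 → no gain ✓.
4 of the 6 constraints hold; not an equilibrium.

4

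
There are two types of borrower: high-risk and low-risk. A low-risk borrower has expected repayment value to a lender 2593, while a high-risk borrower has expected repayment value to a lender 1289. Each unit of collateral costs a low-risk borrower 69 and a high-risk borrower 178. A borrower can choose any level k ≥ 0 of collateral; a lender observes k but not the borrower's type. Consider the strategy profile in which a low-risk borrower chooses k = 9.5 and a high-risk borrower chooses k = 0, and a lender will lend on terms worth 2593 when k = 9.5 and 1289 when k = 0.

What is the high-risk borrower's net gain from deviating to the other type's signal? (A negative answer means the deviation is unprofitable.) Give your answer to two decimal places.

Playing k = 0 the high-risk borrower receives 1289.
Deviating to k = 9.5 brings payment 2593 at cost 178 × 9.5 = 1691, netting 902.
Gain from deviating: 902 − 1289 = -387.00.
The gain is negative, so the high-risk type's incentive-compatibility constraint is satisfied.

-387.00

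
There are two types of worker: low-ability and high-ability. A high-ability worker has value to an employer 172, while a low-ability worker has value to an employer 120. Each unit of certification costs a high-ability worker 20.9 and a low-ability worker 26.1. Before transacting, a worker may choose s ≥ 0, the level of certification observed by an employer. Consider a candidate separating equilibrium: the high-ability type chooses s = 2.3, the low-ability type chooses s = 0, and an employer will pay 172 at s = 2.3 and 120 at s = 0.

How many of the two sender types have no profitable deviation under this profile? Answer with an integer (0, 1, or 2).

High-ability type: signal → 172 − 20.9 × 2.3 = 123.93; deviate to 0 → 120. IC holds (123.93 ≥ 120).
Low-ability type: stay at 0 → 120; mimic → 172 − 26.1 × 2.3 = 111.97. IC holds (120 ≥ 111.97).
2 of 2 constraints hold, so this is a separating equilibrium.

2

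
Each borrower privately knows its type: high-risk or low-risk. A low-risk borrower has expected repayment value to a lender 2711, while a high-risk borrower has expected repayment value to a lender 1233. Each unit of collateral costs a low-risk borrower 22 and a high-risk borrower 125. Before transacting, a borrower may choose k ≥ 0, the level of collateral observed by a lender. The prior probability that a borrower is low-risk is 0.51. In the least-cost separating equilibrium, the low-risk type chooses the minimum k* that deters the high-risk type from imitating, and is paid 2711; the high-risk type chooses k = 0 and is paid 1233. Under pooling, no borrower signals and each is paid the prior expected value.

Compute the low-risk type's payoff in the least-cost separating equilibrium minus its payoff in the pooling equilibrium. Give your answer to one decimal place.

Least-cost separating signal: k* solves 1233 = 2711 − 125·k*, so k* = (2711 − 1233)/125 = 11.824.
Low-risk type's separating payoff: 2711 − 22 × k* = 2711 − 22 × (2711 − 1233)/125 = 2711 − 32516/125 = 2450.872.
Pooling payoff: 0.51 × 2711 + 0.49 × 1233 = 1986.78.
Difference: 2450.872 − 1986.78 = 464.092, i.e. 464.1 to one decimal place.
The low-risk type prefers to separate.

464.1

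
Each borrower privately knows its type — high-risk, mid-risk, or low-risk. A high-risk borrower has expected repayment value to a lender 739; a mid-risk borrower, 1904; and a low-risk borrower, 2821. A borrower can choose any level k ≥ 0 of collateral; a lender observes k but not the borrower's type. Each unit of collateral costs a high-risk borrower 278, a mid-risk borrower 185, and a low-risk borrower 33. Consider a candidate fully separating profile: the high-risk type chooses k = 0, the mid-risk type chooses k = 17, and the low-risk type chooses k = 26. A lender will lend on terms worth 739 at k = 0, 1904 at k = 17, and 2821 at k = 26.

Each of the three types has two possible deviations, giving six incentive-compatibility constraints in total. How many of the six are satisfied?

Mid-risk (own payoff 1904 − 185×17 = -1241): to k=0 gives 739 → profitable ✗; to k=26 gives 2821 − 185×26 = -1989 → no gain ✓.
High-risk (own payoff 739): to k=17 gives 1904 − 278×17 = -2822 → no gain ✓; to k=26 gives 2821 − 278×26 = -4407 → no gain ✓.
Low-risk (own payoff 2821 − 33×26 = 1963): to k=0 gives 739 → no gain ✓; to k=17 gives 1904 − 33×17 = 1343 → no gain ✓.
5 of the 6 constraints hold; not an equilibrium.

5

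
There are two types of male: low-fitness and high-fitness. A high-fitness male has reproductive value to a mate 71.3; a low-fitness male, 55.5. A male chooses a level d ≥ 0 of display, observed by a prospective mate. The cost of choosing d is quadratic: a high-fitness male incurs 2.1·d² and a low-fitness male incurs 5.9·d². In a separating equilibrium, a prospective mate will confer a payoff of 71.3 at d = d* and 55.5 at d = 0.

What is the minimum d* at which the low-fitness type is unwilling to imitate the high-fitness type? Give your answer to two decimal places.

The low-fitness type at d = 0 receives 55.5; imitating at d* yields 71.3 − 5.9·d*².
Indifference: 55.5 = 71.3 − 5.9·d*², so d*² = (71.3 − 55.5) / 5.9 ≈ 2.6780.
d* = √2.6780 ≈ 1.64.

1.64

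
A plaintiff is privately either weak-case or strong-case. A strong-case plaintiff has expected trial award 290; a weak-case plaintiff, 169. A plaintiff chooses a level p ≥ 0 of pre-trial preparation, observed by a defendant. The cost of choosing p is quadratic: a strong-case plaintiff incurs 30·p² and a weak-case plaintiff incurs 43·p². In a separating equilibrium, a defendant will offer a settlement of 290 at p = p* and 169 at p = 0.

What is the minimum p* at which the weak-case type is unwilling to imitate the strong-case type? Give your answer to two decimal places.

1.68

The weak-case type at p = 0 receives 169; imitating at p* yields 290 − 43·p*².
Indifference: 169 = 290 − 43·p*², so p*² = (290 − 169) / 43 ≈ 2.8140.
p* = √2.8140 ≈ 1.68.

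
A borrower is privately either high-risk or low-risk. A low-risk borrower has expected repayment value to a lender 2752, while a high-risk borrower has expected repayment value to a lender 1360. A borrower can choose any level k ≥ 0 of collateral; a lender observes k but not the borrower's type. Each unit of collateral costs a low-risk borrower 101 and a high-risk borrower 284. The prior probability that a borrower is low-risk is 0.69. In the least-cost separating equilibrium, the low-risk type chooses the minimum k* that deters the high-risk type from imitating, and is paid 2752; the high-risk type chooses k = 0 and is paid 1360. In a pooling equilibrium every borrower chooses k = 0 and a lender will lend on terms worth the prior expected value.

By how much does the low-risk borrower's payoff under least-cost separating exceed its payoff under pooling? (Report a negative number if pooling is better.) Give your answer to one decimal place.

Least-cost separating signal: k* solves 1360 = 2752 − 284·k*, so k* = (2752 − 1360)/284 ≈ 4.9014.
Low-risk type's separating payoff: 2752 − 101 × k* = 2752 − 101 × (2752 − 1360)/284 = 2752 − 140592/284 ≈ 2256.958.
Pooling payoff: 0.69 × 2752 + 0.31 × 1360 = 2320.48.
Difference: 2256.958 − 2320.48 = -63.522, i.e. -63.5 to one decimal place.
The low-risk type would prefer the pooling outcome.

-63.5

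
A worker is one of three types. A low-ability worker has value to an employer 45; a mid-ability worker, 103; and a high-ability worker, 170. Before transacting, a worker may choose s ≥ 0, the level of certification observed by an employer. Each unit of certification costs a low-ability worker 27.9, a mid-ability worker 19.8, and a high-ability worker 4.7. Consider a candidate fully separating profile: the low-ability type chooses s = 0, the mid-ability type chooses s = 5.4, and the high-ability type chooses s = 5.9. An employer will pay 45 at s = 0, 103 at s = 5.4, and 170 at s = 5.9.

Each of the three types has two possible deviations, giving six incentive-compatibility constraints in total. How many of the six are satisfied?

4

Mid-ability (own payoff 103 − 19.8×5.4 = -3.92): to s=0 gives 45 → profitable ✗; to s=5.9 gives 170 − 19.8×5.9 = 53.18 → profitable ✗.
High-ability (own payoff 170 − 4.7×5.9 = 142.27): to s=0 gives 45 → no gain ✓; to s=5.4 gives 103 − 4.7×5.4 = 77.62 → no gain ✓.
Low-ability (own payoff 45): to s=5.4 gives 103 − 27.9×5.4 = -47.66 → no gain ✓; to s=5.9 gives 170 − 27.9×5.9 = 5.39 → no gain ✓.
4 of the 6 constraints hold; not an equilibrium.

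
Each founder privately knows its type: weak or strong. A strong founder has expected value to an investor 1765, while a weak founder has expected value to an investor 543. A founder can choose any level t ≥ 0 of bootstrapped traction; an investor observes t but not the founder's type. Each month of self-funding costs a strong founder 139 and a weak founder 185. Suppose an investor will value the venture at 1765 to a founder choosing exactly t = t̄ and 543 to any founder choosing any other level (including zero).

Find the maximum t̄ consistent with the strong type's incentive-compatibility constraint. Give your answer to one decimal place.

Choosing t̄ yields the strong type 1765 − 139·t̄; choosing zero yields 543.
The strong type is indifferent at 1765 − 139·t̄ = 543, i.e. t̄ = (1765 − 543) / 139 ≈ 8.8.
For any t̄ above 8.8 the strong type would rather pool at zero, so separation collapses.

8.8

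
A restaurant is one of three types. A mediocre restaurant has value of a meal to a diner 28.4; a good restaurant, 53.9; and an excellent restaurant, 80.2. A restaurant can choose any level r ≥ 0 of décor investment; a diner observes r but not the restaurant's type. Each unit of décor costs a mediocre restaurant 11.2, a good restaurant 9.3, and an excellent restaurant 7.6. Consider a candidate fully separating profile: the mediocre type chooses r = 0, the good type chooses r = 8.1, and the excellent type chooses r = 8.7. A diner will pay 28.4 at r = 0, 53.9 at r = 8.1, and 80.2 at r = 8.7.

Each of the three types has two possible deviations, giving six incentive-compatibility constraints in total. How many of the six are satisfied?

3

Mediocre (own payoff 28.4): to r=8.1 gives 53.9 − 11.2×8.1 = -36.82 → no gain ✓; to r=8.7 gives 80.2 − 11.2×8.7 = -17.24 → no gain ✓.
Good (own payoff 53.9 − 9.3×8.1 = -21.43): to r=0 gives 28.4 → profitable ✗; to r=8.7 gives 80.2 − 9.3×8.7 = -0.71 → profitable ✗.
Excellent (own payoff 80.2 − 7.6×8.7 = 14.08): to r=0 gives 28.4 → profitable ✗; to r=8.1 gives 53.9 − 7.6×8.1 = -7.66 → no gain ✓.
3 of the 6 constraints hold; not an equilibrium.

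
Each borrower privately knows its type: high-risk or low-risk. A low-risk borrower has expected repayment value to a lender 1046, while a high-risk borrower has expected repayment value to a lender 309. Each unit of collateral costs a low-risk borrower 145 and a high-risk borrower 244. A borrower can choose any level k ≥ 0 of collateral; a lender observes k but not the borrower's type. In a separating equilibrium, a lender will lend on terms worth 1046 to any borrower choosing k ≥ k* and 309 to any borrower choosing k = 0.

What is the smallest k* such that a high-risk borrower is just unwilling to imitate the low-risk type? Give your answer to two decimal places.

A high-risk borrower choosing k = 0 receives 309.
Imitating at k* instead would pay 1046 at cost 244·k*, netting 1046 − 244·k*.
Indifference: 309 = 1046 − 244·k*, so k* = (1046 − 309) / 244 ≈ 3.02.
At k* the high-risk type's incentive constraint just binds; the low-risk type strictly prefers k* since its per-unit cost is lower.

3.02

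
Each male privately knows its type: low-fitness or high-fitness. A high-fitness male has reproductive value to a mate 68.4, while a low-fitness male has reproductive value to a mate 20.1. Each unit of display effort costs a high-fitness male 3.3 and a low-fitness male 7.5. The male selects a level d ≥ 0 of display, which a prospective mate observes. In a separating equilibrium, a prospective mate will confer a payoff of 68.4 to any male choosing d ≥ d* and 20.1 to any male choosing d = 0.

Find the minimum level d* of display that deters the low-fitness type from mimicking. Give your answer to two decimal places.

6.44

A low-fitness male choosing d = 0 receives 20.1.
Imitating at d* instead would pay 68.4 at cost 7.5·d*, netting 68.4 − 7.5·d*.
Indifference: 20.1 = 68.4 − 7.5·d*, so d* = (68.4 − 20.1) / 7.5 = 6.44.
This is the low-fitness type's binding incentive-compatibility constraint; any d ≥ 6.44 sustains separation on that side.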